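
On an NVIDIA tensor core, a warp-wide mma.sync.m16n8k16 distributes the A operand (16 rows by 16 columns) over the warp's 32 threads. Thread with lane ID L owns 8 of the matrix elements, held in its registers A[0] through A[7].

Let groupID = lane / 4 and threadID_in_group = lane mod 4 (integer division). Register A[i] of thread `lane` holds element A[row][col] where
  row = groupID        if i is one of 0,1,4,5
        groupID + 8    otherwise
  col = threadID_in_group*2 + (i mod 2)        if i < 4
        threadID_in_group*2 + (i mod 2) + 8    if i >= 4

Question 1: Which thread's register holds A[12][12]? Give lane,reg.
18,6

r:12=>grp=4,rB=1  c:12=>cB=1,tig=2,lo=0
L=4*4+2=18  i=1*4+1*2+0=6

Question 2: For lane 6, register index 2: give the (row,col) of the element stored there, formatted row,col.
lane 6: gid=1 (6/4), tid=2 (6%4)
i=2: r=1+8=9, c=2*2+0+0=4

9,4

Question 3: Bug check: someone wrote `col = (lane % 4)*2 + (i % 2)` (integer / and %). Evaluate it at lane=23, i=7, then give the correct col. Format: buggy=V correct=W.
buggy=7 correct=15

`(lane % 4)*2 + (i % 2)`[23,7]->7
23: g=5,t=3
[7] (5+8,3*2+1+8) = (13,15)
col: 7 vs 15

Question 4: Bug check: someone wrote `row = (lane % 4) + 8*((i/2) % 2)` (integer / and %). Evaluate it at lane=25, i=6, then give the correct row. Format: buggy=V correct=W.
`(lane % 4) + 8*((i/2) % 2)`[25,6]=>9
25: grp=6,tig=1
[6] (6+8,1*2+0+8) = (14,10)
row: 9 vs 14

buggy=9 correct=14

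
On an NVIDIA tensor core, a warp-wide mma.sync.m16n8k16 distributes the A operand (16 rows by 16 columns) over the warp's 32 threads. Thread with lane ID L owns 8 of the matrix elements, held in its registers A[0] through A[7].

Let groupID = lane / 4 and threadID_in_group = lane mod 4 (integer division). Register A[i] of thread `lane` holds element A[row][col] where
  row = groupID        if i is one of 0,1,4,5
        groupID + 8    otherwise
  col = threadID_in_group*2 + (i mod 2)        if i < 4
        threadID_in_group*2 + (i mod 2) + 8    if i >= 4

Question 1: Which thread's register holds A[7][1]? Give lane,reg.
r=7⇒gr=7,Rb=0  c=1⇒Cb=0,th=0,odd=1
L=7*4+0=28  i=0*4+0*2+1=1

28,1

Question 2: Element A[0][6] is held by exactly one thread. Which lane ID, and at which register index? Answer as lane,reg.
3,0

r=0→G=0,rhi=0  c=6→chi=0,T=3,p=0
L=0*4+3=3  i=0*4+0*2+0=0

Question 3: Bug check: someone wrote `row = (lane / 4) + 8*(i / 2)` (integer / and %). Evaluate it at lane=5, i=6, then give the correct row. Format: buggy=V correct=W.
`(lane / 4) + 8*(i / 2)`[5,6]=>25
lane 5=>5/4=1, 5 mod 4=1
i=6  r:1+8=>9  c:2·1+0+8=>10
row: 25 vs 9

buggy=25 correct=9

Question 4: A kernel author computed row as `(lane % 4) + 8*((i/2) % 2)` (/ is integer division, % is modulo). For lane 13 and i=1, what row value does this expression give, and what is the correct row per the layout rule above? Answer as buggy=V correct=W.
buggy=1 correct=3

`(lane % 4) + 8*((i/2) % 2)`[13,1]->1
13: gid=3,tid=1
[1] (3+0,1*2+1+0) = (3,3)
row: 1 vs 3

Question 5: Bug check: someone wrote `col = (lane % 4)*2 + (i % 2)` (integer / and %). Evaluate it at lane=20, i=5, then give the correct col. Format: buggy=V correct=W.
`(lane % 4)*2 + (i % 2)`[20,5]->1
lane 20->20/4=5, 20 mod 4=0
i=5  r:5+0->5  c:2·0+1+8->9
col: 1 vs 9

buggy=1 correct=9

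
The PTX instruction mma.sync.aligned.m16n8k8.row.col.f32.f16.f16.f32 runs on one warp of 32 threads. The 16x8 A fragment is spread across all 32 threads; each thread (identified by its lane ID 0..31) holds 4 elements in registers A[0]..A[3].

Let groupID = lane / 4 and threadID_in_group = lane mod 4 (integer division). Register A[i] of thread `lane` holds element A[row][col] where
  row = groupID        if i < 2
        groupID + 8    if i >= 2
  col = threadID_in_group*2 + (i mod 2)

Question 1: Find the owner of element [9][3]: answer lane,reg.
r=9⇒gr=1,Rb=1  c=3⇒th=1,odd=1
L=1*4+1=5  i=1*2+1=3

5,3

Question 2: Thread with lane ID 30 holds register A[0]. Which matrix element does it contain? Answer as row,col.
7,4

30: grp=7,tig=2
[0] (7+0,2*2+0) = (7,4)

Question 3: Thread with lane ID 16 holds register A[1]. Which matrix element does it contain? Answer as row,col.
16: gr=4,th=0
[1] (4+0,0*2+1) = (4,1)

4,1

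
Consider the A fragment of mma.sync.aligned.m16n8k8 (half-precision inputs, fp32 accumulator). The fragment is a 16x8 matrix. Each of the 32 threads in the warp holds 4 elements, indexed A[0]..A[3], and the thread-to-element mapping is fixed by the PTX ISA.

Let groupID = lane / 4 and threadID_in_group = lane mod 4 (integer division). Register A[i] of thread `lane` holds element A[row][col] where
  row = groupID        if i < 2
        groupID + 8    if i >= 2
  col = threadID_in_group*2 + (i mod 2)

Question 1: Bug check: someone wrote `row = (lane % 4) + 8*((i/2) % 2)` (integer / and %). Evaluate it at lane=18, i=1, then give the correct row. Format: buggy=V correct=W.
buggy=2 correct=4

`(lane % 4) + 8*((i/2) % 2)`[18,1]→2
18: G=4,T=2
[1] (4+0,2*2+1) = (4,5)
row: 2 vs 4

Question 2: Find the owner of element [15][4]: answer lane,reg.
30,2

r: 15->gid=7,r8=1  c: 4->tid=2,i&1=0
L=7*4+2=30  i=1*2+0=2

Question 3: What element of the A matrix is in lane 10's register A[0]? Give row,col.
L=10->g=10>>2=2, t=10&3=2
[0]->row 2+0=2  col 2·2+0=4

2,4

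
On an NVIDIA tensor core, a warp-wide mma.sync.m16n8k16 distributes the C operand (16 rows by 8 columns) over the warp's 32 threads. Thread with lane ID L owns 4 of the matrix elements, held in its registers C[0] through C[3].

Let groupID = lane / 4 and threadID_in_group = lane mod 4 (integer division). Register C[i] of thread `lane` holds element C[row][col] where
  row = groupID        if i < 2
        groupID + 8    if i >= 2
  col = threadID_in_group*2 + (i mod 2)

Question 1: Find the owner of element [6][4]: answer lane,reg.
26,0

r=6⇒gr=6,Rb=0  c=4⇒th=2,odd=0
L=6*4+2=26  i=0*2+0=0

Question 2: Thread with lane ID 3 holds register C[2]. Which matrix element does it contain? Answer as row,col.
8,6

L=3->gid=3>>2=0, tid=3&3=3
[2]->row 0+8=8  col 3·2+0=6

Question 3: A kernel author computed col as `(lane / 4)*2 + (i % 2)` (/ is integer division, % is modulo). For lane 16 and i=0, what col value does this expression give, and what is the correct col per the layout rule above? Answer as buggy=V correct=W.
`(lane / 4)*2 + (i % 2)`[16,0]->8
lane 16: gid=4 (16/4), tid=0 (16%4)
i=0: r=4+0=4, c=0*2+0=0
col: 8 vs 0

buggy=8 correct=0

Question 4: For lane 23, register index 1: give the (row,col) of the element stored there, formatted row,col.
5,7

23: grp=5,tig=3
[1] (5+0,3*2+1) = (5,7)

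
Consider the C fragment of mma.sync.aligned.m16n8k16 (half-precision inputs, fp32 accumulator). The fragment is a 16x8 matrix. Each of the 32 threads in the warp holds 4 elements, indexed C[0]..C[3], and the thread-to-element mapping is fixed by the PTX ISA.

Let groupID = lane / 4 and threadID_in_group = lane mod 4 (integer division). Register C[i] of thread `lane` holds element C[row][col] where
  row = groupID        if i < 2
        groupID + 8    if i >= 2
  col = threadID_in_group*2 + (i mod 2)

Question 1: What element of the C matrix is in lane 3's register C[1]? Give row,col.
lane 3: G=0 (3/4), T=3 (3%4)
i=1: r=0+0=0, c=3*2+1=7

0,7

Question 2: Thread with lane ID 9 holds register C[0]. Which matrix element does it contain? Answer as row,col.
lane 9: grp=2 (9/4), tig=1 (9%4)
i=0: r=2+0=2, c=1*2+0=2

2,2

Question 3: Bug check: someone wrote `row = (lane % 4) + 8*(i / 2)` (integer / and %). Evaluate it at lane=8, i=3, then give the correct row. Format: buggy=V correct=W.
buggy=8 correct=10

`(lane % 4) + 8*(i / 2)`[8,3]⇒8
lane 8⇒8/4=2, 8 mod 4=0
i=3  r:2+8⇒10  c:2·0+1⇒1
row: 8 vs 10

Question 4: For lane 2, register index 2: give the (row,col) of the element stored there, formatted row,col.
8,4

2: grp=0,tig=2
[2] (0+8,2*2+0) = (8,4)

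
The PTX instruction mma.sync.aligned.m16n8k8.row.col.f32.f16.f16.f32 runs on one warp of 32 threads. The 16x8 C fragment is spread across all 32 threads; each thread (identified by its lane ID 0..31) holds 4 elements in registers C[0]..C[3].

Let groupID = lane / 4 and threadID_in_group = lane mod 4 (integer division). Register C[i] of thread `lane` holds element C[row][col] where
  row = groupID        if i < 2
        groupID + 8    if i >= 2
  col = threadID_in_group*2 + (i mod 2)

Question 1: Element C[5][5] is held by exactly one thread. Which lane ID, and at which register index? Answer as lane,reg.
r=5⇒gr=5,Rb=0  c=5⇒th=2,odd=1
L=5*4+2=22  i=0*2+1=1

22,1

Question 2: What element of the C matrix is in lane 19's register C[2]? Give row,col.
19: gr=4,th=3
[2] (4+8,3*2+0) = (12,6)

12,6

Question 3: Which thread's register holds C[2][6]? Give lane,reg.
11,0

r=2→G=2,rhi=0  c=6→T=3,p=0
L=2*4+3=11  i=0*2+0=0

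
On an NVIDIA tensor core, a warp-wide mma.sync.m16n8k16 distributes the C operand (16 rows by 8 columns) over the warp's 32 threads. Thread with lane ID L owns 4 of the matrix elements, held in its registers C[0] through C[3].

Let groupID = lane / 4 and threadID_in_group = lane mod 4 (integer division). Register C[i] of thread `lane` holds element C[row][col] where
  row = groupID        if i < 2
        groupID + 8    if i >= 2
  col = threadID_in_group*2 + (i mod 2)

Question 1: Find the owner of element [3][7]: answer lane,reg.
r: 3->gid=3,r8=0  c: 7->tid=3,i&1=1
L=3*4+3=15  i=0*2+1=1

15,1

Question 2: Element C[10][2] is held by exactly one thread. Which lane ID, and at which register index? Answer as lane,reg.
9,2

r:10=>grp=2,rB=1  c:2=>tig=1,lo=0
L=2*4+1=9  i=1*2+0=2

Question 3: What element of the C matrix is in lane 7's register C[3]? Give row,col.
lane 7: gr=1 (7/4), th=3 (7%4)
i=3: r=1+8=9, c=3*2+1=7

9,7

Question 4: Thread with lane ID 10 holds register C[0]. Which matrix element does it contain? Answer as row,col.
2,4

L=10⇒gr=10>>2=2, th=10&3=2
[0]⇒row 2+0=2  col 2·2+0=4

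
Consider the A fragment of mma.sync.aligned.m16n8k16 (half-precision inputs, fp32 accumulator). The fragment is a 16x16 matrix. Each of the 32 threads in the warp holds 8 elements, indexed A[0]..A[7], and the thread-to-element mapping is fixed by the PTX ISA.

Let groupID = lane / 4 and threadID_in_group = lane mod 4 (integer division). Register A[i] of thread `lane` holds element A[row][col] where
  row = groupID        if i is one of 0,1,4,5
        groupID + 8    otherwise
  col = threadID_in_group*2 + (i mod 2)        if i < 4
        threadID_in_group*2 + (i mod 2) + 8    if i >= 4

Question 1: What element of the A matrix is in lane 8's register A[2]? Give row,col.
lane 8: gr=2 (8/4), th=0 (8%4)
i=2: r=2+8=10, c=0*2+0+0=0

10,0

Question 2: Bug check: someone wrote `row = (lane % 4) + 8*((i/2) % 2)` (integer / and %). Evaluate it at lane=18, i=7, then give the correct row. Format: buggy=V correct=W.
`(lane % 4) + 8*((i/2) % 2)`[18,7]⇒10
18: gr=4,th=2
[7] (4+8,2*2+1+8) = (12,13)
row: 10 vs 12

buggy=10 correct=12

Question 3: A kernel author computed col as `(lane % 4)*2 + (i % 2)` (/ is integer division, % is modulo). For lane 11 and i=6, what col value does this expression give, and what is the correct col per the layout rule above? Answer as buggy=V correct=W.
buggy=6 correct=14

`(lane % 4)*2 + (i % 2)`[11,6]⇒6
lane 11⇒11/4=2, 11 mod 4=3
i=6  r:2+8⇒10  c:2·3+0+8⇒14
col: 6 vs 14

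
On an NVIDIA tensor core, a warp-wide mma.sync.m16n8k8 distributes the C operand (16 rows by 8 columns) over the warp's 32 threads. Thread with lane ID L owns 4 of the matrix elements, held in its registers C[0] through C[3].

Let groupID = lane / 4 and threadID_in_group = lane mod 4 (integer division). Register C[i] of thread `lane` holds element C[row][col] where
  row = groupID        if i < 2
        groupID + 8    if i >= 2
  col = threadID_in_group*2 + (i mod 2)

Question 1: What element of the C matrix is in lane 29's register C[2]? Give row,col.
lane 29=>29/4=7, 29 mod 4=1
i=2  r:7+8=>15  c:2·1+0=>2

15,2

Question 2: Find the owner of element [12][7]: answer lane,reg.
r=12->g=4,rb=1  c=7->t=3,b0=1
L=4*4+3=19  i=1*2+1=3

19,3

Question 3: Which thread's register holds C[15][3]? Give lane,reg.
r:15=>grp=7,rB=1  c:3=>tig=1,lo=1
L=7*4+1=29  i=1*2+1=3

29,3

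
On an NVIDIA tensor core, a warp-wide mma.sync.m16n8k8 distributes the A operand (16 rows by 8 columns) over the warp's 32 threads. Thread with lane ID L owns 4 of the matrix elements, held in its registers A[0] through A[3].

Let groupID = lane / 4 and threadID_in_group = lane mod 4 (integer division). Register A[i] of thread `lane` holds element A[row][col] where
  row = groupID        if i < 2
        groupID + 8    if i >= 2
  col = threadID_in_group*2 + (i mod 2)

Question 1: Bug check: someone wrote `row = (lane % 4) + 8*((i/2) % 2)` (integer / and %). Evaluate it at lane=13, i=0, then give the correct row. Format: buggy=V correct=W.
`(lane % 4) + 8*((i/2) % 2)`[13,0]=>1
L=13=>grp=13>>2=3, tig=13&3=1
[0]=>row 3+0=3  col 1·2+0=2
row: 1 vs 3

buggy=1 correct=3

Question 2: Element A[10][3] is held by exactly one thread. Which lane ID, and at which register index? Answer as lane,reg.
r:10=>grp=2,rB=1  c:3=>tig=1,lo=1
L=2*4+1=9  i=1*2+1=3

9,3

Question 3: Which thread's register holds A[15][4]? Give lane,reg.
r=15→G=7,rhi=1  c=4→T=2,p=0
L=7*4+2=30  i=1*2+0=2

30,2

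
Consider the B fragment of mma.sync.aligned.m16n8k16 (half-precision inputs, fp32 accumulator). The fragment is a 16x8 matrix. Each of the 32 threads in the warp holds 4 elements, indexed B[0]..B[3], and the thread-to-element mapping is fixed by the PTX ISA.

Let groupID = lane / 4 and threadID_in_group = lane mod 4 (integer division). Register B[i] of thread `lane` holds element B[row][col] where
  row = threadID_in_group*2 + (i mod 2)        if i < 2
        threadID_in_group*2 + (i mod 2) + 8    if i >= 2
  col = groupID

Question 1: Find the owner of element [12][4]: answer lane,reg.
c:4=>grp=4  r:12=>rB=1,tig=2,lo=0
L=4*4+2=18  i=1*2+0=2

18,2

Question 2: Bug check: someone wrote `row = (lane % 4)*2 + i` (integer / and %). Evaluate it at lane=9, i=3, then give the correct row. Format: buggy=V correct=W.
buggy=5 correct=11

`(lane % 4)*2 + i`[9,3]→5
9: G=2,T=1
[3] (1*2+1+8,2) = (11,2)
row: 5 vs 11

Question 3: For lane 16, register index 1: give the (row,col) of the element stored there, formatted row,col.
L=16->g=16>>2=4, t=16&3=0
[1]->row 0·2+1+0=1  col g=4

1,4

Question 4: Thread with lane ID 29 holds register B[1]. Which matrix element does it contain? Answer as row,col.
lane 29: G=7 (29/4), T=1 (29%4)
i=1: r=1*2+1+0=3, c=G=7

3,7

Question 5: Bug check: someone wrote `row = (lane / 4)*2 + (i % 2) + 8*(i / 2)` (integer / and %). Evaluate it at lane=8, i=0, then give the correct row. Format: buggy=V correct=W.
`(lane / 4)*2 + (i % 2) + 8*(i / 2)`[8,0]→4
8: G=2,T=0
[0] (0*2+0+0,2) = (0,2)
row: 4 vs 0

buggy=4 correct=0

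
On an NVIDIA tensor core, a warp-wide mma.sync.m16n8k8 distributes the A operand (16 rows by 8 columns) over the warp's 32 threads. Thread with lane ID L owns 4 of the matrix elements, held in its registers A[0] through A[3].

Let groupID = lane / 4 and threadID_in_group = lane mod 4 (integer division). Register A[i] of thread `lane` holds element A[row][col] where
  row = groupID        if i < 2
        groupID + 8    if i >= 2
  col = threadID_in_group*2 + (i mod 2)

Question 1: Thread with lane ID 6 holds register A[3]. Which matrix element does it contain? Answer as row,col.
9,5

lane 6: gid=1 (6/4), tid=2 (6%4)
i=3: r=1+8=9, c=2*2+1=5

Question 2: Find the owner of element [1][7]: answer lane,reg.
7,1

r=1⇒gr=1,Rb=0  c=7⇒th=3,odd=1
L=1*4+3=7  i=0*2+1=1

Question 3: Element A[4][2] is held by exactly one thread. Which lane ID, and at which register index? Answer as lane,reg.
17,0

r=4⇒gr=4,Rb=0  c=2⇒th=1,odd=0
L=4*4+1=17  i=0*2+0=0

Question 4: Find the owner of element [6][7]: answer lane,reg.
r=6->g=6,rb=0  c=7->t=3,b0=1
L=6*4+3=27  i=0*2+1=1

27,1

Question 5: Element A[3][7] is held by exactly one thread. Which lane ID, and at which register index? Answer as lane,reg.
15,1

r=3->g=3,rb=0  c=7->t=3,b0=1
L=3*4+3=15  i=0*2+1=1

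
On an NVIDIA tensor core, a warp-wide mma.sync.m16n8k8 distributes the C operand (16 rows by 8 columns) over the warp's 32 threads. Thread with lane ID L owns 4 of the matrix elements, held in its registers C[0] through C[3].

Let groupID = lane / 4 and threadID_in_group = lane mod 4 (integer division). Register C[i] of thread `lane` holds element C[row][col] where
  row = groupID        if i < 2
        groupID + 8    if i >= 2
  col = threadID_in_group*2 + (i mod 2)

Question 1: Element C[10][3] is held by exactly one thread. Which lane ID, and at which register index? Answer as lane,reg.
r=10->g=2,rb=1  c=3->t=1,b0=1
L=2*4+1=9  i=1*2+1=3

9,3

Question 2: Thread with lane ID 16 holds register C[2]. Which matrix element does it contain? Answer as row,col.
16: gid=4,tid=0
[2] (4+8,0*2+0) = (12,0)

12,0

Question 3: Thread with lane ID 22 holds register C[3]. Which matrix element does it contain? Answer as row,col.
13,5

lane 22→22/4=5, 22 mod 4=2
i=3  r:5+8→13  c:2·2+1→5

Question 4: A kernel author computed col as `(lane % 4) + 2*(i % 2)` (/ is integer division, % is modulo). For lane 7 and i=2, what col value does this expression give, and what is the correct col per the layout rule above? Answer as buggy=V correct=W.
`(lane % 4) + 2*(i % 2)`[7,2]→3
L=7→G=7>>2=1, T=7&3=3
[2]→row 1+8=9  col 3·2+0=6
col: 3 vs 6

buggy=3 correct=6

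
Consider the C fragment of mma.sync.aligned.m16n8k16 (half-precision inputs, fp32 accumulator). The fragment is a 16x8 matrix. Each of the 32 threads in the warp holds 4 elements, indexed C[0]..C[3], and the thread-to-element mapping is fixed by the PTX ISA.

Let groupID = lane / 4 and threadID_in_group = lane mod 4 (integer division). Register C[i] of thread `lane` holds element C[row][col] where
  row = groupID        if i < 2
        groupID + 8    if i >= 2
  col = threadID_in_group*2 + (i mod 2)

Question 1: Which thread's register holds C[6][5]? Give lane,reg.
r=6->g=6,rb=0  c=5->t=2,b0=1
L=6*4+2=26  i=0*2+1=1

26,1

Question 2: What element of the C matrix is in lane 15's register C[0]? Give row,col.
lane 15=>15/4=3, 15 mod 4=3
i=0  r:3+0=>3  c:2·3+0=>6

3,6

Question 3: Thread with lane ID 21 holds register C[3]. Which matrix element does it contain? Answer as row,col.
13,3

L=21⇒gr=21>>2=5, th=21&3=1
[3]⇒row 5+8=13  col 1·2+1=3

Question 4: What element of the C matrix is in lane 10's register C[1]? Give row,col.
2,5

lane 10⇒10/4=2, 10 mod 4=2
i=1  r:2+0⇒2  c:2·2+1⇒5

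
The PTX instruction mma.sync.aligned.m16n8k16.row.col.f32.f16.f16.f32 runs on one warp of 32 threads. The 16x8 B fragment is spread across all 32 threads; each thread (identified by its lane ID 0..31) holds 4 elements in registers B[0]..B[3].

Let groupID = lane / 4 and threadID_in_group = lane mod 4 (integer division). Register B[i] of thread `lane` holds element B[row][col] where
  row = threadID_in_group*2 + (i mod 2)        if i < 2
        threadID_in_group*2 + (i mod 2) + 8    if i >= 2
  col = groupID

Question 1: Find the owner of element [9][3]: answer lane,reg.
c=3→G=3  r=9→rhi=1,T=0,p=1
L=3*4+0=12  i=1*2+1=3

12,3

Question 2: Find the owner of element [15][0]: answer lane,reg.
c:0=>grp=0  r:15=>rB=1,tig=3,lo=1
L=0*4+3=3  i=1*2+1=3

3,3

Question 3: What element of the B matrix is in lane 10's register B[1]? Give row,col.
lane 10: gid=2 (10/4), tid=2 (10%4)
i=1: r=2*2+1+0=5, c=gid=2

5,2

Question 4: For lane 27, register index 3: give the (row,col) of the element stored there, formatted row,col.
15,6

lane 27⇒27/4=6, 27 mod 4=3
i=3  r:2·3+1+8⇒15  c:6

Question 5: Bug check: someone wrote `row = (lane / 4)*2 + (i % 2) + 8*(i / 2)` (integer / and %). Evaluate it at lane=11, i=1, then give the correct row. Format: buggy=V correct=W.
`(lane / 4)*2 + (i % 2) + 8*(i / 2)`[11,1]->5
11: g=2,t=3
[1] (3*2+1+0,2) = (7,2)
row: 5 vs 7

buggy=5 correct=7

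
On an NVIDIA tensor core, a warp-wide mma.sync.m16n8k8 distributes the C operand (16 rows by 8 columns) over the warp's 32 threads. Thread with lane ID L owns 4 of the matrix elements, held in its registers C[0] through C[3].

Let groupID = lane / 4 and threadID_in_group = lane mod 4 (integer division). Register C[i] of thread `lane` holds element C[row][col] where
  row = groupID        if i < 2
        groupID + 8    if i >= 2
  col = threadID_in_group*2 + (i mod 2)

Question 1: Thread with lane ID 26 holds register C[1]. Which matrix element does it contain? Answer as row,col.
6,5

26: gr=6,th=2
[1] (6+0,2*2+1) = (6,5)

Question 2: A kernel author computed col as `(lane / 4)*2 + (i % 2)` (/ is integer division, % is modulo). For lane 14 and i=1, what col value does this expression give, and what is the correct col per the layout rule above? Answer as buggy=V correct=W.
buggy=7 correct=5

`(lane / 4)*2 + (i % 2)`[14,1]->7
lane 14->14/4=3, 14 mod 4=2
i=1  r:3+0->3  c:2·2+1->5
col: 7 vs 5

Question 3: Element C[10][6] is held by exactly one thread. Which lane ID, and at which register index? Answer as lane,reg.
r=10⇒gr=2,Rb=1  c=6⇒th=3,odd=0
L=2*4+3=11  i=1*2+0=2

11,2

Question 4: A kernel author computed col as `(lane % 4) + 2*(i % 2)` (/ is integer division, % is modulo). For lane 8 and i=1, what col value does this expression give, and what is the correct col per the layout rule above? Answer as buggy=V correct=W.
buggy=2 correct=1

`(lane % 4) + 2*(i % 2)`[8,1]⇒2
lane 8: gr=2 (8/4), th=0 (8%4)
i=1: r=2+0=2, c=0*2+1=1
col: 2 vs 1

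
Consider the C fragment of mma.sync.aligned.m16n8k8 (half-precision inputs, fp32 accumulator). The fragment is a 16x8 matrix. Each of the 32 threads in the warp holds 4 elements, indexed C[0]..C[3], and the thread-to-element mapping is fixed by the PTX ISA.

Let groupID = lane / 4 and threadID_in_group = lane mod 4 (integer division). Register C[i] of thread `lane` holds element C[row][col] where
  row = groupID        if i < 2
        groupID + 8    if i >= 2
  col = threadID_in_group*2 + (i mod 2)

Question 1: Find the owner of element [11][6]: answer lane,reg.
15,2

r=11->g=3,rb=1  c=6->t=3,b0=0
L=3*4+3=15  i=1*2+0=2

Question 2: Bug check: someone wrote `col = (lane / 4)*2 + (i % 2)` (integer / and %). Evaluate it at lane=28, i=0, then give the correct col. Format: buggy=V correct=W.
`(lane / 4)*2 + (i % 2)`[28,0]->14
lane 28: g=7 (28/4), t=0 (28%4)
i=0: r=7+0=7, c=0*2+0=0
col: 14 vs 0

buggy=14 correct=0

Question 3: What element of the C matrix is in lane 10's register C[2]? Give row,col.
10,4

10: grp=2,tig=2
[2] (2+8,2*2+0) = (10,4)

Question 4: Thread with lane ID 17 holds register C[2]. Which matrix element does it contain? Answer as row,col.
17: grp=4,tig=1
[2] (4+8,1*2+0) = (12,2)

12,2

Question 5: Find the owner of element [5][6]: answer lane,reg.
r=5→G=5,rhi=0  c=6→T=3,p=0
L=5*4+3=23  i=0*2+0=0

23,0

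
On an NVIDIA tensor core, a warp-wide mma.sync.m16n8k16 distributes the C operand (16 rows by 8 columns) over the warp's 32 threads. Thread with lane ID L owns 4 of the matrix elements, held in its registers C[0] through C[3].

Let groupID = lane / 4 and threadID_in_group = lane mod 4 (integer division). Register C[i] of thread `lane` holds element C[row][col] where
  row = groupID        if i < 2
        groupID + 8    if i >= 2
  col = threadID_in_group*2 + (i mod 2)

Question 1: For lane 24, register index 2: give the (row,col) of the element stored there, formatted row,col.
14,0

lane 24⇒24/4=6, 24 mod 4=0
i=2  r:6+8⇒14  c:2·0+0⇒0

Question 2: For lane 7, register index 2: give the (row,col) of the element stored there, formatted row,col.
7: grp=1,tig=3
[2] (1+8,3*2+0) = (9,6)

9,6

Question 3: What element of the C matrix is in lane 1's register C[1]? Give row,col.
L=1⇒gr=1>>2=0, th=1&3=1
[1]⇒row 0+0=0  col 1·2+1=3

0,3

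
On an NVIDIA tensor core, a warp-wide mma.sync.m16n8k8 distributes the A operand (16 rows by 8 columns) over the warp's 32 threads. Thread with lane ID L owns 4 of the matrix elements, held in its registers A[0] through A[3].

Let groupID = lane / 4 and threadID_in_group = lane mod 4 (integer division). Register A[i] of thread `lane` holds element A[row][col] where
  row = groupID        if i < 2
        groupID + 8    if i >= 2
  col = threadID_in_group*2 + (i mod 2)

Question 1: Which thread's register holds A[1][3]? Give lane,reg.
5,1

r=1->g=1,rb=0  c=3->t=1,b0=1
L=1*4+1=5  i=0*2+1=1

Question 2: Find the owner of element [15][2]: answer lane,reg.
r=15→G=7,rhi=1  c=2→T=1,p=0
L=7*4+1=29  i=1*2+0=2

29,2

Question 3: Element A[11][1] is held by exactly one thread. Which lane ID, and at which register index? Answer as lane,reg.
12,3

r: 11->gid=3,r8=1  c: 1->tid=0,i&1=1
L=3*4+0=12  i=1*2+1=3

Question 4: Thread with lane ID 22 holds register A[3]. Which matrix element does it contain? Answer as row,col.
13,5

lane 22: gid=5 (22/4), tid=2 (22%4)
i=3: r=5+8=13, c=2*2+1=5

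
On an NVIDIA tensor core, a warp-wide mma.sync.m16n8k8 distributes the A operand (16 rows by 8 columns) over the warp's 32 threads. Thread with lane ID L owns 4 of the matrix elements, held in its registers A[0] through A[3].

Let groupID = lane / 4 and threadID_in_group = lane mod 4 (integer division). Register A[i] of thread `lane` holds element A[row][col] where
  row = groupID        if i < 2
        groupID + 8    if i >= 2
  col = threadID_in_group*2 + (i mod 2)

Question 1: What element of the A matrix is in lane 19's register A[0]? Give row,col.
lane 19->19/4=4, 19 mod 4=3
i=0  r:4+0->4  c:2·3+0->6

4,6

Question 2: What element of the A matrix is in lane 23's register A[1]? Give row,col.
lane 23->23/4=5, 23 mod 4=3
i=1  r:5+0->5  c:2·3+1->7

5,7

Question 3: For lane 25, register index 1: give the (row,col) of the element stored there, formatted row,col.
6,3

25: gr=6,th=1
[1] (6+0,1*2+1) = (6,3)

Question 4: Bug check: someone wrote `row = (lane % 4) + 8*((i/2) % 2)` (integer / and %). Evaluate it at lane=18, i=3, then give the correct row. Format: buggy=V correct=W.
buggy=10 correct=12

`(lane % 4) + 8*((i/2) % 2)`[18,3]->10
lane 18->18/4=4, 18 mod 4=2
i=3  r:4+8->12  c:2·2+1->5
row: 10 vs 12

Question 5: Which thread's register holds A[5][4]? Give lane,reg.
r=5→G=5,rhi=0  c=4→T=2,p=0
L=5*4+2=22  i=0*2+0=0

22,0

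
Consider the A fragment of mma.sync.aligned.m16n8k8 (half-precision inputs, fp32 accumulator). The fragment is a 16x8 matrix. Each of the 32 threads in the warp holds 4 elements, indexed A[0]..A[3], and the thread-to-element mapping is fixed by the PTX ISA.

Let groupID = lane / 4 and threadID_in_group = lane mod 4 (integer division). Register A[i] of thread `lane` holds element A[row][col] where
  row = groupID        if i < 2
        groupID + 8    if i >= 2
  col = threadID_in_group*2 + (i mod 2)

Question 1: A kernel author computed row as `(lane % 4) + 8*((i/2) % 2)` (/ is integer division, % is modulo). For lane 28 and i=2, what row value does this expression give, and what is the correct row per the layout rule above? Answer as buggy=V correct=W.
`(lane % 4) + 8*((i/2) % 2)`[28,2]⇒8
lane 28⇒28/4=7, 28 mod 4=0
i=2  r:7+8⇒15  c:2·0+0⇒0
row: 8 vs 15

buggy=8 correct=15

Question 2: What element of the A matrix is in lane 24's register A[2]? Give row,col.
14,0

lane 24->24/4=6, 24 mod 4=0
i=2  r:6+8->14  c:2·0+0->0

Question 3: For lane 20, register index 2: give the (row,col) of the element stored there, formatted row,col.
13,0

20: gid=5,tid=0
[2] (5+8,0*2+0) = (13,0)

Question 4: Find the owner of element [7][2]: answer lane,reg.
r=7->g=7,rb=0  c=2->t=1,b0=0
L=7*4+1=29  i=0*2+0=0

29,0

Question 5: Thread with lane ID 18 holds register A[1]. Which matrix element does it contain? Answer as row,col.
4,5

lane 18=>18/4=4, 18 mod 4=2
i=1  r:4+0=>4  c:2·2+1=>5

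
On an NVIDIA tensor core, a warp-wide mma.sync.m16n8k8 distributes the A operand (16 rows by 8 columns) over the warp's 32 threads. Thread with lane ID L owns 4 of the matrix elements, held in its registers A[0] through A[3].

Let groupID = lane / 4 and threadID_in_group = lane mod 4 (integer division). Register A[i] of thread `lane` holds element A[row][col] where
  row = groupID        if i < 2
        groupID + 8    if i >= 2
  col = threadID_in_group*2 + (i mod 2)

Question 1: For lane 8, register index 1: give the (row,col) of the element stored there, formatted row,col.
8: grp=2,tig=0
[1] (2+0,0*2+1) = (2,1)

2,1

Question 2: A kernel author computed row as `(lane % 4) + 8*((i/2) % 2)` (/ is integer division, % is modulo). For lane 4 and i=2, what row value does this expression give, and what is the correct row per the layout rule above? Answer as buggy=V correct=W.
`(lane % 4) + 8*((i/2) % 2)`[4,2]→8
4: G=1,T=0
[2] (1+8,0*2+0) = (9,0)
row: 8 vs 9

buggy=8 correct=9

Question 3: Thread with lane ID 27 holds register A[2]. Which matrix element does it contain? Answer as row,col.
L=27→G=27>>2=6, T=27&3=3
[2]→row 6+8=14  col 3·2+0=6

14,6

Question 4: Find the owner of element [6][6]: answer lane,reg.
27,0

r:6=>grp=6,rB=0  c:6=>tig=3,lo=0
L=6*4+3=27  i=0*2+0=0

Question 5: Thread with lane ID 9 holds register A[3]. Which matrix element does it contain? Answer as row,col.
lane 9: g=2 (9/4), t=1 (9%4)
i=3: r=2+8=10, c=1*2+1=3

10,3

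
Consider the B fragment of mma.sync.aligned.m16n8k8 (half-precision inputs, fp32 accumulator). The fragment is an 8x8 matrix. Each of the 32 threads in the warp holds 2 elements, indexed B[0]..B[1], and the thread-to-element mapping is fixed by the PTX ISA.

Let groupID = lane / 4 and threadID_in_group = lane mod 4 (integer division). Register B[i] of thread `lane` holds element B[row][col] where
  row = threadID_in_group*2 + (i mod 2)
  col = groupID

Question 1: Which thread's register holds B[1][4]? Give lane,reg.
16,1

c=4->g=4  r=1->t=0,b0=1
L=4*4+0=16  i=1=1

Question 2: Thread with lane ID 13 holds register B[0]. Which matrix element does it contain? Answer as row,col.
2,3

lane 13→13/4=3, 13 mod 4=1
i=0  r:2·1+0→2  c:3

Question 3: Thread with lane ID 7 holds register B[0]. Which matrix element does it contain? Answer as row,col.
lane 7: G=1 (7/4), T=3 (7%4)
i=0: r=3*2+0=6, c=G=1

6,1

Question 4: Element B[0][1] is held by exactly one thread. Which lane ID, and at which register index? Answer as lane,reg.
4,0

c=1⇒gr=1  r=0⇒th=0,odd=0
L=1*4+0=4  i=0=0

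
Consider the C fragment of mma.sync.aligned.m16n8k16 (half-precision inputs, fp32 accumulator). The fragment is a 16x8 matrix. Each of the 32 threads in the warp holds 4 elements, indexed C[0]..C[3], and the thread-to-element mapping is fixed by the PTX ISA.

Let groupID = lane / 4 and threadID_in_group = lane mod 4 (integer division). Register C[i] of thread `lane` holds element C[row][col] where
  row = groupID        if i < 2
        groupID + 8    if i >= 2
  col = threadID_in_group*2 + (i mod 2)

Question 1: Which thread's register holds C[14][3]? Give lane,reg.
25,3

r:14=>grp=6,rB=1  c:3=>tig=1,lo=1
L=6*4+1=25  i=1*2+1=3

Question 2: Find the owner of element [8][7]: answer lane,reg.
3,3

r:8=>grp=0,rB=1  c:7=>tig=3,lo=1
L=0*4+3=3  i=1*2+1=3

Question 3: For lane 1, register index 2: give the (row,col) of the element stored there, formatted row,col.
lane 1⇒1/4=0, 1 mod 4=1
i=2  r:0+8⇒8  c:2·1+0⇒2

8,2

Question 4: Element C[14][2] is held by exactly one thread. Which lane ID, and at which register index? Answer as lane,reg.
r=14→G=6,rhi=1  c=2→T=1,p=0
L=6*4+1=25  i=1*2+0=2

25,2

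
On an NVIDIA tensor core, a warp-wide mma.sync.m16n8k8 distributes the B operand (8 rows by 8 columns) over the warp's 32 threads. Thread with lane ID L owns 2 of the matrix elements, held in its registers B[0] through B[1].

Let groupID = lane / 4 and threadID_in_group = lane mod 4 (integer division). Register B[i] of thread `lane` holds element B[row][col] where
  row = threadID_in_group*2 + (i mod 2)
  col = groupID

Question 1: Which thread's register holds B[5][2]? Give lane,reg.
10,1

c=2→G=2  r=5→T=2,p=1
L=2*4+2=10  i=1=1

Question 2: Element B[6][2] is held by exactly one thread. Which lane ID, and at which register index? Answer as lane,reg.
11,0

c:2=>grp=2  r:6=>tig=3,lo=0
L=2*4+3=11  i=0=0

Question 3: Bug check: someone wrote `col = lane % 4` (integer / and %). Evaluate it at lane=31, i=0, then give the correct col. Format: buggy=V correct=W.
buggy=3 correct=7

`lane % 4`[31,0]→3
lane 31: G=7 (31/4), T=3 (31%4)
i=0: r=3*2+0=6, c=G=7
col: 3 vs 7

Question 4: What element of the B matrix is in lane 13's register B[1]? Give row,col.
3,3

lane 13: g=3 (13/4), t=1 (13%4)
i=1: r=1*2+1=3, c=g=3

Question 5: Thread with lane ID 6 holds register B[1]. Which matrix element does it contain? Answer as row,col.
lane 6->6/4=1, 6 mod 4=2
i=1  r:2·2+1->5  c:1

5,1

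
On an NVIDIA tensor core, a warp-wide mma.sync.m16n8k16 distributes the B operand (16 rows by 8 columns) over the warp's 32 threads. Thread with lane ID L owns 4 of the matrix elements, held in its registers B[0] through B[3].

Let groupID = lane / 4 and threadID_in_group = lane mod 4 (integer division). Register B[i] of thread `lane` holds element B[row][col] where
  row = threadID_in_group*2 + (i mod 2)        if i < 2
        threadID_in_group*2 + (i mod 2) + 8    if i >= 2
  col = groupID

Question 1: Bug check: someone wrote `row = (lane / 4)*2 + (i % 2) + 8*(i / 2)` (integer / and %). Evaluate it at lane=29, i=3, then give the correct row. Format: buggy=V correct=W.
`(lane / 4)*2 + (i % 2) + 8*(i / 2)`[29,3]→23
lane 29→29/4=7, 29 mod 4=1
i=3  r:2·1+1+8→11  c:7
row: 23 vs 11

buggy=23 correct=11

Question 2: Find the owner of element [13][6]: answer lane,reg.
26,3

c=6⇒gr=6  r=13⇒Rb=1,th=2,odd=1
L=6*4+2=26  i=1*2+1=3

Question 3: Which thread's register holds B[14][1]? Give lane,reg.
c: 1->gid=1  r: 14->r8=1,tid=3,i&1=0
L=1*4+3=7  i=1*2+0=2

7,2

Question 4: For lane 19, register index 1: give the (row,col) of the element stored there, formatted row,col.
L=19→G=19>>2=4, T=19&3=3
[1]→row 3·2+1+0=7  col G=4

7,4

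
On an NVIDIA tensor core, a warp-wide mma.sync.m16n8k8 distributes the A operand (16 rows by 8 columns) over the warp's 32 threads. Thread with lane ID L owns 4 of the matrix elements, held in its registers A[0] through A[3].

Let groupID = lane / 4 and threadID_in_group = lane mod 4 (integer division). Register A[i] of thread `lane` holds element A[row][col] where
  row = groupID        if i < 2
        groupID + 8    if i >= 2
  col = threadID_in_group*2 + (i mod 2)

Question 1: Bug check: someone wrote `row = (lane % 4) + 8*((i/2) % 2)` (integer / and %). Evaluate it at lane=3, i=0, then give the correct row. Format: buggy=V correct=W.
`(lane % 4) + 8*((i/2) % 2)`[3,0]->3
lane 3: gid=0 (3/4), tid=3 (3%4)
i=0: r=0+0=0, c=3*2+0=6
row: 3 vs 0

buggy=3 correct=0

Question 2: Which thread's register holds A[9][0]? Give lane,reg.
4,2

r=9→G=1,rhi=1  c=0→T=0,p=0
L=1*4+0=4  i=1*2+0=2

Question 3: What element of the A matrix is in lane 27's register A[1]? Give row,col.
lane 27⇒27/4=6, 27 mod 4=3
i=1  r:6+0⇒6  c:2·3+1⇒7

6,7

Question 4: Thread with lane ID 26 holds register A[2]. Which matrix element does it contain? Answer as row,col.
14,4

L=26⇒gr=26>>2=6, th=26&3=2
[2]⇒row 6+8=14  col 2·2+0=4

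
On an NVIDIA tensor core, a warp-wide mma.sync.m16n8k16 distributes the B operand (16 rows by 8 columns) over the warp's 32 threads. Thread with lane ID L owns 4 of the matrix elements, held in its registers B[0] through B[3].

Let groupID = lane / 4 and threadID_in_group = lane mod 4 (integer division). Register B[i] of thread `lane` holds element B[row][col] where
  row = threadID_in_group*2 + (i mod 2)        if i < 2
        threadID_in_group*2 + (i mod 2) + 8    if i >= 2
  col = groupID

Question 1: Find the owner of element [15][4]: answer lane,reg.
c=4→G=4  r=15→rhi=1,T=3,p=1
L=4*4+3=19  i=1*2+1=3

19,3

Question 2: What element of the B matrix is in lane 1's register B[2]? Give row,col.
10,0

lane 1: G=0 (1/4), T=1 (1%4)
i=2: r=1*2+0+8=10, c=G=0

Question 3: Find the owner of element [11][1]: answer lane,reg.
c: 1->gid=1  r: 11->r8=1,tid=1,i&1=1
L=1*4+1=5  i=1*2+1=3

5,3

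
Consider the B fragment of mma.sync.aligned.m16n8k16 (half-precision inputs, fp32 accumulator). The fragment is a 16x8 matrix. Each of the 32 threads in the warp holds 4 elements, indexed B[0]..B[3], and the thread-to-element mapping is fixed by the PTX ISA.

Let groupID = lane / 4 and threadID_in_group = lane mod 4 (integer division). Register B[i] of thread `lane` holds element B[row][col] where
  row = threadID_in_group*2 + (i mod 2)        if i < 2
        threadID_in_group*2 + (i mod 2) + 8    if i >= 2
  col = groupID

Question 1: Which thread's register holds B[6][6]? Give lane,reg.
27,0

c:6=>grp=6  r:6=>rB=0,tig=3,lo=0
L=6*4+3=27  i=0*2+0=0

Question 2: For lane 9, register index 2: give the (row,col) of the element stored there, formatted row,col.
10,2

9: gr=2,th=1
[2] (1*2+0+8,2) = (10,2)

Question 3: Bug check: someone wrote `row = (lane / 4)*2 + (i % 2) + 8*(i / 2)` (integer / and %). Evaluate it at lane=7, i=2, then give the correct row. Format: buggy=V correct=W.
buggy=10 correct=14

`(lane / 4)*2 + (i % 2) + 8*(i / 2)`[7,2]→10
lane 7→7/4=1, 7 mod 4=3
i=2  r:2·3+0+8→14  c:1
row: 10 vs 14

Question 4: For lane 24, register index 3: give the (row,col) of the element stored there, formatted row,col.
lane 24: g=6 (24/4), t=0 (24%4)
i=3: r=0*2+1+8=9, c=g=6

9,6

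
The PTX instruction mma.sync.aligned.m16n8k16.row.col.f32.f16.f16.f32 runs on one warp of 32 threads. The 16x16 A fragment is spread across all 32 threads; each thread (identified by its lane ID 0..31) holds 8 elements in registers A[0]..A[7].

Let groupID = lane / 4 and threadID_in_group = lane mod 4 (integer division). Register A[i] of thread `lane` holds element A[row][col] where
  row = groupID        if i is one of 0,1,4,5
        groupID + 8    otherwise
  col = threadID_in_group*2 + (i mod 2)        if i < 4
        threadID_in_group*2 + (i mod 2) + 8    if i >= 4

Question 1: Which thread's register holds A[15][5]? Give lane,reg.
30,3

r:15=>grp=7,rB=1  c:5=>cB=0,tig=2,lo=1
L=7*4+2=30  i=0*4+1*2+1=3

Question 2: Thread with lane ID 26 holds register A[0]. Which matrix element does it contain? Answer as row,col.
6,4

lane 26=>26/4=6, 26 mod 4=2
i=0  r:6+0=>6  c:2·2+0+0=>4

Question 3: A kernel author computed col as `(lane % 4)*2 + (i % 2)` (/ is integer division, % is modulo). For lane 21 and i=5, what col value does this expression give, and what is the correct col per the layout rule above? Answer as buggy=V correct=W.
buggy=3 correct=11

`(lane % 4)*2 + (i % 2)`[21,5]→3
lane 21: G=5 (21/4), T=1 (21%4)
i=5: r=5+0=5, c=1*2+1+8=11
col: 3 vs 11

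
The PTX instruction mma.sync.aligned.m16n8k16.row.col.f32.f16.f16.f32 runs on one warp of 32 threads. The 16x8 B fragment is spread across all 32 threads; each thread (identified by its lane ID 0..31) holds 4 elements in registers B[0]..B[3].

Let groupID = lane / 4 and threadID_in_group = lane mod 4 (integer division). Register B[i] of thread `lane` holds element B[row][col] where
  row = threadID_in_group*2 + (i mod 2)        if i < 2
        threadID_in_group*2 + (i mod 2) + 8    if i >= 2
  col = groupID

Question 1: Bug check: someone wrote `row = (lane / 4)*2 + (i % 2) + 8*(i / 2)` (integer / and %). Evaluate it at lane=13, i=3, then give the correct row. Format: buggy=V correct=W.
buggy=15 correct=11

`(lane / 4)*2 + (i % 2) + 8*(i / 2)`[13,3]->15
L=13->gid=13>>2=3, tid=13&3=1
[3]->row 1·2+1+8=11  col gid=3
row: 15 vs 11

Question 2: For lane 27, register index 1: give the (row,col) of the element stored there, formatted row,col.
7,6

L=27⇒gr=27>>2=6, th=27&3=3
[1]⇒row 3·2+1+0=7  col gr=6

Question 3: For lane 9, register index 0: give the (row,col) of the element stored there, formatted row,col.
2,2

9: G=2,T=1
[0] (1*2+0+0,2) = (2,2)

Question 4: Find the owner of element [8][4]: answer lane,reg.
c=4->g=4  r=8->rb=1,t=0,b0=0
L=4*4+0=16  i=1*2+0=2

16,2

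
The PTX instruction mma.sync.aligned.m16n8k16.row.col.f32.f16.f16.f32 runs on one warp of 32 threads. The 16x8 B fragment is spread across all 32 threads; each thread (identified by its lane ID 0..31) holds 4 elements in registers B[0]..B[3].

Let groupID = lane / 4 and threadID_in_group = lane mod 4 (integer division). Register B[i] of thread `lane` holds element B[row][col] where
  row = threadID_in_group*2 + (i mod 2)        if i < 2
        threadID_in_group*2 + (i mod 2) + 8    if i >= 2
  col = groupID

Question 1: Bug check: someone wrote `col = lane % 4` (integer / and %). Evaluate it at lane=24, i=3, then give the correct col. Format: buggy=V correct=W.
buggy=0 correct=6

`lane % 4`[24,3]⇒0
L=24⇒gr=24>>2=6, th=24&3=0
[3]⇒row 0·2+1+8=9  col gr=6
col: 0 vs 6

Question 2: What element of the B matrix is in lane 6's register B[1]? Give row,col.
5,1

lane 6->6/4=1, 6 mod 4=2
i=1  r:2·2+1+0->5  c:1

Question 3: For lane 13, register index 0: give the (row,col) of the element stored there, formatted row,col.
2,3

lane 13: grp=3 (13/4), tig=1 (13%4)
i=0: r=1*2+0+0=2, c=grp=3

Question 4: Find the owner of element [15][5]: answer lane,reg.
c=5⇒gr=5  r=15⇒Rb=1,th=3,odd=1
L=5*4+3=23  i=1*2+1=3

23,3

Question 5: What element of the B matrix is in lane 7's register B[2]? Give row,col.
14,1

lane 7→7/4=1, 7 mod 4=3
i=2  r:2·3+0+8→14  c:1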